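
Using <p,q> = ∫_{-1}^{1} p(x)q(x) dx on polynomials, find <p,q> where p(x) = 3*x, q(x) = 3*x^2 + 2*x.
<p,q> = 4

Expand the product: p(x)·q(x) = 9*x^3 + 6*x^2.
∫_{-1}^{1} of each monomial x^k gives [2/(k+1) if k even, 0 if k odd]. Integrating term-by-term (or equivalently evaluating the antiderivative F(x) = 9*x^4/4 + 2*x^3 at the endpoints):
  F(1) − F(−1) = 17/4 − (1/4) = 4.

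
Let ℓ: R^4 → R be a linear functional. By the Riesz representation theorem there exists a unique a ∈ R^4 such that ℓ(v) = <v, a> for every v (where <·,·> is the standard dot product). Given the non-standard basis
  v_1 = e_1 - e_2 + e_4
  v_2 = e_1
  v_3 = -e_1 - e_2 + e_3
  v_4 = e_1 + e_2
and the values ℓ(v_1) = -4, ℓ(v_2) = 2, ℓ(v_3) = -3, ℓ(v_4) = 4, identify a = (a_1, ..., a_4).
a = (2, 2, 1, -4)

Write a = (a_1, ..., a_4) in the standard basis. For each basis vector v_i, ℓ(v_i) = <v_i, a> is a linear equation in the a_j's. Collect the n equations into a matrix system V a = ℓ, where row i of V is v_i (expressed in the standard basis). Since V is invertible (lower-triangular with 1s on the diagonal, up to permutation), solve by back-substitution:
  V =
[[1, -1, 0, 1],
 [1, 0, 0, 0],
 [-1, -1, 1, 0],
 [1, 1, 0, 0]]
  V a = (-4, 2, -3, 4)
Solving gives a = (2, 2, 1, -4).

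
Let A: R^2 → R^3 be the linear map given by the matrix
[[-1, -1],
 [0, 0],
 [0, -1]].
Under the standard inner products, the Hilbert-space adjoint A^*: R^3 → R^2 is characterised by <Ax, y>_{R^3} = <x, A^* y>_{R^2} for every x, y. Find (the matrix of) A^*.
A^* = A^T =
[[-1, 0, 0],
 [-1, 0, -1]]

For real matrices with standard dot products, the defining identity <Ax, y> = <x, A^* y> gives (Ax)^T y = x^T (A^*) y, i.e. x^T A^T y = x^T (A^*) y. Since this holds for all x, y, we must have A^* = A^T. Therefore
A^* =
[[-1, 0, 0],
 [-1, 0, -1]].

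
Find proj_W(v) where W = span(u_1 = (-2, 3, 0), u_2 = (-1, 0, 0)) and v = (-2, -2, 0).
proj_W(v) = (-2, -2, 0)

Set up U = [u_1 | ... | u_2] ∈ R^(3×2). The projector onto W = col(U) is P = U (U^T U)^(-1) U^T.
Compute U^T U =
  [13, 2]
  [2, 1],
and U^T v = (-2, 2).
Solve U^T U · c = U^T v for the coefficients: c = (-2/3, 10/3). The projection is proj_W(v) = U c.
Check: (v - proj_W(v)) · u_1 = 0  (should be 0).
Check: (v - proj_W(v)) · u_2 = 0  (should be 0).
Result: proj_W(v) = (-2, -2, 0).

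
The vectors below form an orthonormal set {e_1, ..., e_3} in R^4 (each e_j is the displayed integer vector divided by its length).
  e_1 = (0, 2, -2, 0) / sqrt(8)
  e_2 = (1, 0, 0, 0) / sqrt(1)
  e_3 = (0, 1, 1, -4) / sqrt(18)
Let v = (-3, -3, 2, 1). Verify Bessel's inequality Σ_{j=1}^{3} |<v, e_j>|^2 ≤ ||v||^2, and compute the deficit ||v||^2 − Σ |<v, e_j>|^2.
Σ |<v, e_j>|^2 = 206/9; ||v||^2 = 23; deficit = 1/9

Write each e_j = u_j / sqrt(<u_j, u_j>) where u_j is the displayed integer vector. Then <v, e_j> = <v, u_j> / sqrt(<u_j, u_j>), so |<v, e_j>|^2 = <v, u_j>^2 / <u_j, u_j>.
Coefficients: <v, e_1> = -10/sqrt(8), <v, e_2> = -3/sqrt(1), <v, e_3> = -5/sqrt(18).
Square and sum: Σ |<v, e_j>|^2 = 206/9.
Compute ||v||^2 = v·v = 23.
Deficit = 23 − 206/9 = 1/9 ≥ 0, confirming Bessel's inequality. (The deficit equals ||v − Σ <v,e_j> e_j||^2, the squared distance from v to span{e_j}.)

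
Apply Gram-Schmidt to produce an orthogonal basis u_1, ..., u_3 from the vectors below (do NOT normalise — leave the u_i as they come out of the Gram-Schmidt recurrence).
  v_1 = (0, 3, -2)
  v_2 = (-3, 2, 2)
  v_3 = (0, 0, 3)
Orthogonal basis:
  u_1 = (0, 3, -2)
  u_2 = (-3, 20/13, 30/13)
  u_3 = (270/217, 162/217, 243/217)

Apply the Gram-Schmidt recurrence
  u_1 = v_1
  u_i = v_i − Σ_{j<i} ((v_i · u_j) / (u_j · u_j)) · u_j.

Step by step this gives:
  u_1 = (0, 3, -2)
  u_2 = (-3, 20/13, 30/13)
  u_3 = (270/217, 162/217, 243/217)

Orthogonality check:
  u_2 · u_1 = 0 (should be 0)
  u_3 · u_1 = 0 (should be 0)
  u_3 · u_2 = 0 (should be 0)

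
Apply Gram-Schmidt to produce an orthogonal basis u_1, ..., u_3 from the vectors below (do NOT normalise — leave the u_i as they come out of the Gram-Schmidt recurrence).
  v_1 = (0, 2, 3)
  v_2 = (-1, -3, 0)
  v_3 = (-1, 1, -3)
Orthogonal basis:
  u_1 = (0, 2, 3)
  u_2 = (-1, -27/13, 18/13)
  u_3 = (-81/47, 27/47, -18/47)

Apply the Gram-Schmidt recurrence
  u_1 = v_1
  u_i = v_i − Σ_{j<i} ((v_i · u_j) / (u_j · u_j)) · u_j.

Step by step this gives:
  u_1 = (0, 2, 3)
  u_2 = (-1, -27/13, 18/13)
  u_3 = (-81/47, 27/47, -18/47)

Orthogonality check:
  u_2 · u_1 = 0 (should be 0)
  u_3 · u_1 = 0 (should be 0)
  u_3 · u_2 = 0 (should be 0)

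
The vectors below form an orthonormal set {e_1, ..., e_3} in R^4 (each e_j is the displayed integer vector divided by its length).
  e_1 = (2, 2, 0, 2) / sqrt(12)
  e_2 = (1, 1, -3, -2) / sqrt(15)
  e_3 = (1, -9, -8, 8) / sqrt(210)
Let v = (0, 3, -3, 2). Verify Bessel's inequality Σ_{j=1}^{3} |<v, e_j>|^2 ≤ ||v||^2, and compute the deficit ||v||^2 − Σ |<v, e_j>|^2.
Σ |<v, e_j>|^2 = 563/42; ||v||^2 = 22; deficit = 361/42

Write each e_j = u_j / sqrt(<u_j, u_j>) where u_j is the displayed integer vector. Then <v, e_j> = <v, u_j> / sqrt(<u_j, u_j>), so |<v, e_j>|^2 = <v, u_j>^2 / <u_j, u_j>.
Coefficients: <v, e_1> = 10/sqrt(12), <v, e_2> = 8/sqrt(15), <v, e_3> = 13/sqrt(210).
Square and sum: Σ |<v, e_j>|^2 = 563/42.
Compute ||v||^2 = v·v = 22.
Deficit = 22 − 563/42 = 361/42 ≥ 0, confirming Bessel's inequality. (The deficit equals ||v − Σ <v,e_j> e_j||^2, the squared distance from v to span{e_j}.)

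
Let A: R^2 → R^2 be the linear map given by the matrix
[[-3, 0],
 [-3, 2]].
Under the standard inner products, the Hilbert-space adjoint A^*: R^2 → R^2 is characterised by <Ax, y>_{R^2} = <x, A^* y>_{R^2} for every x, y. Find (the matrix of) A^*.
A^* = A^T =
[[-3, -3],
 [0, 2]]

For real matrices with standard dot products, the defining identity <Ax, y> = <x, A^* y> gives (Ax)^T y = x^T (A^*) y, i.e. x^T A^T y = x^T (A^*) y. Since this holds for all x, y, we must have A^* = A^T. Therefore
A^* =
[[-3, -3],
 [0, 2]].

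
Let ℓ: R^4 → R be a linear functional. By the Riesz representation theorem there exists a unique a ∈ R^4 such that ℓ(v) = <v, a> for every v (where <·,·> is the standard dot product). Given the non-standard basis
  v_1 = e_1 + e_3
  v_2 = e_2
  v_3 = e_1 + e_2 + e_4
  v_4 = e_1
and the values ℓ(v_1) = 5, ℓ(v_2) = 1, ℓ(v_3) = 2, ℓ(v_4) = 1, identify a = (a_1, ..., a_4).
a = (1, 1, 4, 0)

Write a = (a_1, ..., a_4) in the standard basis. For each basis vector v_i, ℓ(v_i) = <v_i, a> is a linear equation in the a_j's. Collect the n equations into a matrix system V a = ℓ, where row i of V is v_i (expressed in the standard basis). Since V is invertible (lower-triangular with 1s on the diagonal, up to permutation), solve by back-substitution:
  V =
[[1, 0, 1, 0],
 [0, 1, 0, 0],
 [1, 1, 0, 1],
 [1, 0, 0, 0]]
  V a = (5, 1, 2, 1)
Solving gives a = (1, 1, 4, 0).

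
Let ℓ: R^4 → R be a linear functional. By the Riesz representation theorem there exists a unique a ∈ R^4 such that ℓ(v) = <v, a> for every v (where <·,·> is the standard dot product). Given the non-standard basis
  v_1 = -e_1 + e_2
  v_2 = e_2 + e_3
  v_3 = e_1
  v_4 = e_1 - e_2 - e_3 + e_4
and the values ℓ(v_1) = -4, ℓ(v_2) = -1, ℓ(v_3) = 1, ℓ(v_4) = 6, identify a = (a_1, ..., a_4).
a = (1, -3, 2, 4)

Write a = (a_1, ..., a_4) in the standard basis. For each basis vector v_i, ℓ(v_i) = <v_i, a> is a linear equation in the a_j's. Collect the n equations into a matrix system V a = ℓ, where row i of V is v_i (expressed in the standard basis). Since V is invertible (lower-triangular with 1s on the diagonal, up to permutation), solve by back-substitution:
  V =
[[-1, 1, 0, 0],
 [0, 1, 1, 0],
 [1, 0, 0, 0],
 [1, -1, -1, 1]]
  V a = (-4, -1, 1, 6)
Solving gives a = (1, -3, 2, 4).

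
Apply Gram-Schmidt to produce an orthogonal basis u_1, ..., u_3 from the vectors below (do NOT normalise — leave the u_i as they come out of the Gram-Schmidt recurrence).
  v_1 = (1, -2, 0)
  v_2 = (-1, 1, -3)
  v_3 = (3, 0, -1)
Orthogonal basis:
  u_1 = (1, -2, 0)
  u_2 = (-2/5, -1/5, -3)
  u_3 = (57/23, 57/46, -19/46)

Apply the Gram-Schmidt recurrence
  u_1 = v_1
  u_i = v_i − Σ_{j<i} ((v_i · u_j) / (u_j · u_j)) · u_j.

Step by step this gives:
  u_1 = (1, -2, 0)
  u_2 = (-2/5, -1/5, -3)
  u_3 = (57/23, 57/46, -19/46)

Orthogonality check:
  u_2 · u_1 = 0 (should be 0)
  u_3 · u_1 = 0 (should be 0)
  u_3 · u_2 = 0 (should be 0)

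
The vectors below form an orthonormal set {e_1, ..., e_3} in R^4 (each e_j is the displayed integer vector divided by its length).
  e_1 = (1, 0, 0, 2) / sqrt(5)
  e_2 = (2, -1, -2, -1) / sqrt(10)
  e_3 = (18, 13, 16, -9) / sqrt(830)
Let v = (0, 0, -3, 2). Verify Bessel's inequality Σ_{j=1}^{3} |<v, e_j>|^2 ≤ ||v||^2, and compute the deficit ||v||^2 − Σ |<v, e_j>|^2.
Σ |<v, e_j>|^2 = 834/83; ||v||^2 = 13; deficit = 245/83

Write each e_j = u_j / sqrt(<u_j, u_j>) where u_j is the displayed integer vector. Then <v, e_j> = <v, u_j> / sqrt(<u_j, u_j>), so |<v, e_j>|^2 = <v, u_j>^2 / <u_j, u_j>.
Coefficients: <v, e_1> = 4/sqrt(5), <v, e_2> = 4/sqrt(10), <v, e_3> = -66/sqrt(830).
Square and sum: Σ |<v, e_j>|^2 = 834/83.
Compute ||v||^2 = v·v = 13.
Deficit = 13 − 834/83 = 245/83 ≥ 0, confirming Bessel's inequality. (The deficit equals ||v − Σ <v,e_j> e_j||^2, the squared distance from v to span{e_j}.)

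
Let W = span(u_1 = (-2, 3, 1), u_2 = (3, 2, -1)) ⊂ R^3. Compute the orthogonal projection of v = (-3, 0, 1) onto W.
proj_W(v) = (-115/39, -2/195, 17/15)

Set up U = [u_1 | ... | u_2] ∈ R^(3×2). The projector onto W = col(U) is P = U (U^T U)^(-1) U^T.
Compute U^T U =
  [14, -1]
  [-1, 14],
and U^T v = (7, -10).
Solve U^T U · c = U^T v for the coefficients: c = (88/195, -133/195). The projection is proj_W(v) = U c.
Check: (v - proj_W(v)) · u_1 = 0  (should be 0).
Check: (v - proj_W(v)) · u_2 = 0  (should be 0).
Result: proj_W(v) = (-115/39, -2/195, 17/15).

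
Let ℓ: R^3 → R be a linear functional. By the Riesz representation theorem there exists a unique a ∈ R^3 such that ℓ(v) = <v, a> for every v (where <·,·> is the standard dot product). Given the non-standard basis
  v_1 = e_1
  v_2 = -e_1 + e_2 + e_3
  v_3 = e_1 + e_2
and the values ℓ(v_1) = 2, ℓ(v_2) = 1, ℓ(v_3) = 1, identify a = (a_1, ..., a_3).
a = (2, -1, 4)

Write a = (a_1, ..., a_3) in the standard basis. For each basis vector v_i, ℓ(v_i) = <v_i, a> is a linear equation in the a_j's. Collect the n equations into a matrix system V a = ℓ, where row i of V is v_i (expressed in the standard basis). Since V is invertible (lower-triangular with 1s on the diagonal, up to permutation), solve by back-substitution:
  V =
[[1, 0, 0],
 [-1, 1, 1],
 [1, 1, 0]]
  V a = (2, 1, 1)
Solving gives a = (2, -1, 4).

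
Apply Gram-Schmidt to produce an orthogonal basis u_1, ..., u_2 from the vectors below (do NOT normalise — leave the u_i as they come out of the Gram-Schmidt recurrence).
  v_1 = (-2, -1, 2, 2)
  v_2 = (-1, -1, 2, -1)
Orthogonal basis:
  u_1 = (-2, -1, 2, 2)
  u_2 = (-3/13, -8/13, 16/13, -23/13)

Apply the Gram-Schmidt recurrence
  u_1 = v_1
  u_i = v_i − Σ_{j<i} ((v_i · u_j) / (u_j · u_j)) · u_j.

Step by step this gives:
  u_1 = (-2, -1, 2, 2)
  u_2 = (-3/13, -8/13, 16/13, -23/13)

Orthogonality check:
  u_2 · u_1 = 0 (should be 0)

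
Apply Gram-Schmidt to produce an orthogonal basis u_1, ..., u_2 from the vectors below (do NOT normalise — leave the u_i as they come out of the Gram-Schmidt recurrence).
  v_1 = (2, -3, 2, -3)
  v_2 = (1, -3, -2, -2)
Orthogonal basis:
  u_1 = (2, -3, 2, -3)
  u_2 = (0, -3/2, -3, -1/2)

Apply the Gram-Schmidt recurrence
  u_1 = v_1
  u_i = v_i − Σ_{j<i} ((v_i · u_j) / (u_j · u_j)) · u_j.

Step by step this gives:
  u_1 = (2, -3, 2, -3)
  u_2 = (0, -3/2, -3, -1/2)

Orthogonality check:
  u_2 · u_1 = 0 (should be 0)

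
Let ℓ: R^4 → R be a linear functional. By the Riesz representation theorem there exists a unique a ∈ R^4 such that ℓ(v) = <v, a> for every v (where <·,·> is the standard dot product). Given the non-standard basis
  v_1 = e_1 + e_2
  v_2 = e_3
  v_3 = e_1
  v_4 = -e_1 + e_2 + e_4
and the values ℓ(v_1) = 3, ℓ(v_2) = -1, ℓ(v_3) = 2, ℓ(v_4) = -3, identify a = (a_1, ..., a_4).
a = (2, 1, -1, -2)

Write a = (a_1, ..., a_4) in the standard basis. For each basis vector v_i, ℓ(v_i) = <v_i, a> is a linear equation in the a_j's. Collect the n equations into a matrix system V a = ℓ, where row i of V is v_i (expressed in the standard basis). Since V is invertible (lower-triangular with 1s on the diagonal, up to permutation), solve by back-substitution:
  V =
[[1, 1, 0, 0],
 [0, 0, 1, 0],
 [1, 0, 0, 0],
 [-1, 1, 0, 1]]
  V a = (3, -1, 2, -3)
Solving gives a = (2, 1, -1, -2).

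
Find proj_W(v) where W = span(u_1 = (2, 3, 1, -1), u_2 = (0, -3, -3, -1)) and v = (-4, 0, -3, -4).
proj_W(v) = (5/41, -81/41, -86/41, -32/41)

Set up U = [u_1 | ... | u_2] ∈ R^(4×2). The projector onto W = col(U) is P = U (U^T U)^(-1) U^T.
Compute U^T U =
  [15, -11]
  [-11, 19],
and U^T v = (-7, 13).
Solve U^T U · c = U^T v for the coefficients: c = (5/82, 59/82). The projection is proj_W(v) = U c.
Check: (v - proj_W(v)) · u_1 = 0  (should be 0).
Check: (v - proj_W(v)) · u_2 = 0  (should be 0).
Result: proj_W(v) = (5/41, -81/41, -86/41, -32/41).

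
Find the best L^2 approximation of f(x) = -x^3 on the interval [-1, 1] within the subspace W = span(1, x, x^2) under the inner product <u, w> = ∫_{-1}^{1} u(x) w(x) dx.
g(x) = -3*x/5

The best approximation g ∈ W is the orthogonal projection of f onto W. Writing g = a_0 + a_1 x + a_2 x^2, the coefficients solve the normal equations G · a = b where
  G_{ij} = <φ_i, φ_j> and b_i = <f, φ_i>, with φ_0 = 1, φ_1 = x, φ_2 = x^2.
G =
  [2, 0, 2/3]
  [0, 2/3, 0]
  [2/3, 0, 2/5],
b = (0, -2/5, 0).
Solving gives a_0 = 0, a_1 = -3/5, a_2 = 0, so
  g(x) = -3*x/5.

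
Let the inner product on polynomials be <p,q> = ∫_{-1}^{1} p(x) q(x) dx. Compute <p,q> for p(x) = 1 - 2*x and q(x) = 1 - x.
<p,q> = 10/3

Expand the product: p(x)·q(x) = 2*x^2 - 3*x + 1.
∫_{-1}^{1} of each monomial x^k gives [2/(k+1) if k even, 0 if k odd]. Integrating term-by-term (or equivalently evaluating the antiderivative F(x) = 2*x^3/3 - 3*x^2/2 + x at the endpoints):
  F(1) − F(−1) = 1/6 − (-19/6) = 10/3.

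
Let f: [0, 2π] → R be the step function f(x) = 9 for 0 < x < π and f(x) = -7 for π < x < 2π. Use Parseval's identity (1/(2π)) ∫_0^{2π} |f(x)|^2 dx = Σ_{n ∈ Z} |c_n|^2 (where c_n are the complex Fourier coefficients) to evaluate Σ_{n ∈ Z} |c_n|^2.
Σ |c_n|^2 = 65

Parseval equates the L^2 energy of f (normalised by 1/(2π)) with the ℓ^2 sum of its Fourier coefficients: (1/(2π)) ∫_0^{2π} |f|^2 = Σ |c_n|^2.
Compute the left side: (1/(2π)) [∫_0^π 9^2 dx + ∫_π^{2π} (-7)^2 dx] = (1/(2π)) · (81π + 49π) = (81 + 49)/2 = 65.
So Σ_{n ∈ Z} |c_n|^2 = 65.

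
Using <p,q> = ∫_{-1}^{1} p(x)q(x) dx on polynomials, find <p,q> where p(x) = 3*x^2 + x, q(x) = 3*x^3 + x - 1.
<p,q> = -2/15

Expand the product: p(x)·q(x) = 9*x^5 + 3*x^4 + 3*x^3 - 2*x^2 - x.
∫_{-1}^{1} of each monomial x^k gives [2/(k+1) if k even, 0 if k odd]. Integrating term-by-term (or equivalently evaluating the antiderivative F(x) = 3*x^6/2 + 3*x^5/5 + 3*x^4/4 - 2*x^3/3 - x^2/2 at the endpoints):
  F(1) − F(−1) = 101/60 − (109/60) = -2/15.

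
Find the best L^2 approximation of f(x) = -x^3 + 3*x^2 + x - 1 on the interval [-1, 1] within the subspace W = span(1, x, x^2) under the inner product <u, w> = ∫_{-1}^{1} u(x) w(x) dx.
g(x) = 3*x^2 + 2*x/5 - 1

The best approximation g ∈ W is the orthogonal projection of f onto W. Writing g = a_0 + a_1 x + a_2 x^2, the coefficients solve the normal equations G · a = b where
  G_{ij} = <φ_i, φ_j> and b_i = <f, φ_i>, with φ_0 = 1, φ_1 = x, φ_2 = x^2.
G =
  [2, 0, 2/3]
  [0, 2/3, 0]
  [2/3, 0, 2/5],
b = (0, 4/15, 8/15).
Solving gives a_0 = -1, a_1 = 2/5, a_2 = 3, so
  g(x) = 3*x^2 + 2*x/5 - 1.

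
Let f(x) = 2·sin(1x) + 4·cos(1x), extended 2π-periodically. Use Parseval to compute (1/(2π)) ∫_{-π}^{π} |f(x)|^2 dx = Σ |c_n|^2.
Σ |c_n|^2 = 10

Expand |f|^2 and use orthogonality of {sin(nx), cos(mx)} on [-π, π]:
  ∫_{-π}^{π} sin(nx)^2 dx = π, ∫ cos(mx)^2 dx = π, and cross terms integrate to 0.
So ∫_{-π}^{π} f(x)^2 dx = 2^2 · π + 4^2 · π = (4 + 16)π.
Divide by 2π: (4 + 16)/2 = 10.
By Parseval, this equals Σ |c_n|^2.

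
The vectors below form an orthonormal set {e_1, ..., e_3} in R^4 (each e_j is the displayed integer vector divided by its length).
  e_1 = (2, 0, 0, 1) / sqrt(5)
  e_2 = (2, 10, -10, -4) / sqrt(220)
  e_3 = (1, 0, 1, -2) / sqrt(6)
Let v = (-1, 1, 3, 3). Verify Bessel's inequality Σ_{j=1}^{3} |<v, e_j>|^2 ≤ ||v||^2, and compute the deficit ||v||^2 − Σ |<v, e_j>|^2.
Σ |<v, e_j>|^2 = 268/33; ||v||^2 = 20; deficit = 392/33

Write each e_j = u_j / sqrt(<u_j, u_j>) where u_j is the displayed integer vector. Then <v, e_j> = <v, u_j> / sqrt(<u_j, u_j>), so |<v, e_j>|^2 = <v, u_j>^2 / <u_j, u_j>.
Coefficients: <v, e_1> = 1/sqrt(5), <v, e_2> = -34/sqrt(220), <v, e_3> = -4/sqrt(6).
Square and sum: Σ |<v, e_j>|^2 = 268/33.
Compute ||v||^2 = v·v = 20.
Deficit = 20 − 268/33 = 392/33 ≥ 0, confirming Bessel's inequality. (The deficit equals ||v − Σ <v,e_j> e_j||^2, the squared distance from v to span{e_j}.)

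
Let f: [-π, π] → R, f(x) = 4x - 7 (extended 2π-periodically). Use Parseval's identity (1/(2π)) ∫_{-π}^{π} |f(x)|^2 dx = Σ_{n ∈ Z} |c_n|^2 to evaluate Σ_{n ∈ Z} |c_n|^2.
Σ |c_n|^2 = 16π^2/3 + 49

Expand and integrate term by term over [-π, π]:
  ∫ (4x)^2 dx = 16·(2π^3/3); ∫ 2·4·(-7)·x dx = 0 (odd integrand); ∫ (-7)^2 dx = 49·2π.
So (1/(2π)) ∫_{-π}^{π} (4x - 7)^2 dx = 16π^2/3 + 49 = 16π^2/3 + 49.
Parseval ⇒ Σ |c_n|^2 = 16π^2/3 + 49.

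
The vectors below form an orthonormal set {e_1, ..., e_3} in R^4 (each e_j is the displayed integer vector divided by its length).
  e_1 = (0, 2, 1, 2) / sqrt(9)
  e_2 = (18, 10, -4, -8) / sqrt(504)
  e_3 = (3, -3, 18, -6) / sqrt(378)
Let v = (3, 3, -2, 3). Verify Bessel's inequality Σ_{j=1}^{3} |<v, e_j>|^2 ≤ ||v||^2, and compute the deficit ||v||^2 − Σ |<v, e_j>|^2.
Σ |<v, e_j>|^2 = 28; ||v||^2 = 31; deficit = 3

Write each e_j = u_j / sqrt(<u_j, u_j>) where u_j is the displayed integer vector. Then <v, e_j> = <v, u_j> / sqrt(<u_j, u_j>), so |<v, e_j>|^2 = <v, u_j>^2 / <u_j, u_j>.
Coefficients: <v, e_1> = 10/sqrt(9), <v, e_2> = 68/sqrt(504), <v, e_3> = -54/sqrt(378).
Square and sum: Σ |<v, e_j>|^2 = 28.
Compute ||v||^2 = v·v = 31.
Deficit = 31 − 28 = 3 ≥ 0, confirming Bessel's inequality. (The deficit equals ||v − Σ <v,e_j> e_j||^2, the squared distance from v to span{e_j}.)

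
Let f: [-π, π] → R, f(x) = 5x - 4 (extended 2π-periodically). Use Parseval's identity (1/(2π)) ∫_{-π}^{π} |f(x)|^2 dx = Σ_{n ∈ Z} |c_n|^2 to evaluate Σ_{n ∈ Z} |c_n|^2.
Σ |c_n|^2 = 25π^2/3 + 16

Expand and integrate term by term over [-π, π]:
  ∫ (5x)^2 dx = 25·(2π^3/3); ∫ 2·5·(-4)·x dx = 0 (odd integrand); ∫ (-4)^2 dx = 16·2π.
So (1/(2π)) ∫_{-π}^{π} (5x - 4)^2 dx = 25π^2/3 + 16 = 25π^2/3 + 16.
Parseval ⇒ Σ |c_n|^2 = 25π^2/3 + 16.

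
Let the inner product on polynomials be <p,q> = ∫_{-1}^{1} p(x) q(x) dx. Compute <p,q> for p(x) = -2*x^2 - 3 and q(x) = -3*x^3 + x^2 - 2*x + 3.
<p,q> = -124/5

Expand the product: p(x)·q(x) = 6*x^5 - 2*x^4 + 13*x^3 - 9*x^2 + 6*x - 9.
∫_{-1}^{1} of each monomial x^k gives [2/(k+1) if k even, 0 if k odd]. Integrating term-by-term (or equivalently evaluating the antiderivative F(x) = x^6 - 2*x^5/5 + 13*x^4/4 - 3*x^3 + 3*x^2 - 9*x at the endpoints):
  F(1) − F(−1) = -103/20 − (393/20) = -124/5.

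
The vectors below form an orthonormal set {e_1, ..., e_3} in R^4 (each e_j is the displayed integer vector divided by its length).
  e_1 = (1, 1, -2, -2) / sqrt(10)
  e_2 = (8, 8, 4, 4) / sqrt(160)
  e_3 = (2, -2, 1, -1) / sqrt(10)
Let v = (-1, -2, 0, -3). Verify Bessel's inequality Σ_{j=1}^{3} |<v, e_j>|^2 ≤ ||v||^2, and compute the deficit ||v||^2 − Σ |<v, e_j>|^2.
Σ |<v, e_j>|^2 = 23/2; ||v||^2 = 14; deficit = 5/2

Write each e_j = u_j / sqrt(<u_j, u_j>) where u_j is the displayed integer vector. Then <v, e_j> = <v, u_j> / sqrt(<u_j, u_j>), so |<v, e_j>|^2 = <v, u_j>^2 / <u_j, u_j>.
Coefficients: <v, e_1> = 3/sqrt(10), <v, e_2> = -36/sqrt(160), <v, e_3> = 5/sqrt(10).
Square and sum: Σ |<v, e_j>|^2 = 23/2.
Compute ||v||^2 = v·v = 14.
Deficit = 14 − 23/2 = 5/2 ≥ 0, confirming Bessel's inequality. (The deficit equals ||v − Σ <v,e_j> e_j||^2, the squared distance from v to span{e_j}.)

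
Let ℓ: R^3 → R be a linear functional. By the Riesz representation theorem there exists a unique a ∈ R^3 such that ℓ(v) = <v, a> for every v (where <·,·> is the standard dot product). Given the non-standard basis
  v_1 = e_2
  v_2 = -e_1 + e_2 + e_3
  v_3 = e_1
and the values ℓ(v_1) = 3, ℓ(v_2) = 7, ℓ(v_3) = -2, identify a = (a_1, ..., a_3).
a = (-2, 3, 2)

Write a = (a_1, ..., a_3) in the standard basis. For each basis vector v_i, ℓ(v_i) = <v_i, a> is a linear equation in the a_j's. Collect the n equations into a matrix system V a = ℓ, where row i of V is v_i (expressed in the standard basis). Since V is invertible (lower-triangular with 1s on the diagonal, up to permutation), solve by back-substitution:
  V =
[[0, 1, 0],
 [-1, 1, 1],
 [1, 0, 0]]
  V a = (3, 7, -2)
Solving gives a = (-2, 3, 2).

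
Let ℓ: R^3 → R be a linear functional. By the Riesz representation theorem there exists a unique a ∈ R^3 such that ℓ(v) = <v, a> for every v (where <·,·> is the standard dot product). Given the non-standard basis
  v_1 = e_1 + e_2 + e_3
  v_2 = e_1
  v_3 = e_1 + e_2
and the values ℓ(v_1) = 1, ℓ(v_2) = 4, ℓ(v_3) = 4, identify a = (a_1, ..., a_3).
a = (4, 0, -3)

Write a = (a_1, ..., a_3) in the standard basis. For each basis vector v_i, ℓ(v_i) = <v_i, a> is a linear equation in the a_j's. Collect the n equations into a matrix system V a = ℓ, where row i of V is v_i (expressed in the standard basis). Since V is invertible (lower-triangular with 1s on the diagonal, up to permutation), solve by back-substitution:
  V =
[[1, 1, 1],
 [1, 0, 0],
 [1, 1, 0]]
  V a = (1, 4, 4)
Solving gives a = (4, 0, -3).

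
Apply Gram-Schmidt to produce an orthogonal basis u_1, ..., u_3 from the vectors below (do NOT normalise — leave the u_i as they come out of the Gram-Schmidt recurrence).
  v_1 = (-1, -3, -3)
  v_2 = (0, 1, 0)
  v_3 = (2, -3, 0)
Orthogonal basis:
  u_1 = (-1, -3, -3)
  u_2 = (-3/19, 10/19, -9/19)
  u_3 = (9/5, 0, -3/5)

Apply the Gram-Schmidt recurrence
  u_1 = v_1
  u_i = v_i − Σ_{j<i} ((v_i · u_j) / (u_j · u_j)) · u_j.

Step by step this gives:
  u_1 = (-1, -3, -3)
  u_2 = (-3/19, 10/19, -9/19)
  u_3 = (9/5, 0, -3/5)

Orthogonality check:
  u_2 · u_1 = 0 (should be 0)
  u_3 · u_1 = 0 (should be 0)
  u_3 · u_2 = 0 (should be 0)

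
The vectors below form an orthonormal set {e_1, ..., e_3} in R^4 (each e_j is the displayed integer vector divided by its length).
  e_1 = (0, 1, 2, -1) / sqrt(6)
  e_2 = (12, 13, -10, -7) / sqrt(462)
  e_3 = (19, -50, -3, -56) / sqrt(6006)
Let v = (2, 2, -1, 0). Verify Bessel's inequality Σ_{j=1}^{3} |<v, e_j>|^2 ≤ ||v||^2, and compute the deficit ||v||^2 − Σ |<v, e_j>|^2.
Σ |<v, e_j>|^2 = 653/78; ||v||^2 = 9; deficit = 49/78

Write each e_j = u_j / sqrt(<u_j, u_j>) where u_j is the displayed integer vector. Then <v, e_j> = <v, u_j> / sqrt(<u_j, u_j>), so |<v, e_j>|^2 = <v, u_j>^2 / <u_j, u_j>.
Coefficients: <v, e_1> = 0/sqrt(6), <v, e_2> = 60/sqrt(462), <v, e_3> = -59/sqrt(6006).
Square and sum: Σ |<v, e_j>|^2 = 653/78.
Compute ||v||^2 = v·v = 9.
Deficit = 9 − 653/78 = 49/78 ≥ 0, confirming Bessel's inequality. (The deficit equals ||v − Σ <v,e_j> e_j||^2, the squared distance from v to span{e_j}.)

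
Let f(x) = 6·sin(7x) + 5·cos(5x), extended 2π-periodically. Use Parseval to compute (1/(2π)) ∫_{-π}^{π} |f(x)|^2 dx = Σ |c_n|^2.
Σ |c_n|^2 = 61/2

Expand |f|^2 and use orthogonality of {sin(nx), cos(mx)} on [-π, π]:
  ∫_{-π}^{π} sin(nx)^2 dx = π, ∫ cos(mx)^2 dx = π, and cross terms integrate to 0.
So ∫_{-π}^{π} f(x)^2 dx = 6^2 · π + 5^2 · π = (36 + 25)π.
Divide by 2π: (36 + 25)/2 = 61/2.
By Parseval, this equals Σ |c_n|^2.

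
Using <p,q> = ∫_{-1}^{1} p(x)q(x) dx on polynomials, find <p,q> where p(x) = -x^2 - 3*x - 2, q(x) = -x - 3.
<p,q> = 16

Expand the product: p(x)·q(x) = x^3 + 6*x^2 + 11*x + 6.
∫_{-1}^{1} of each monomial x^k gives [2/(k+1) if k even, 0 if k odd]. Integrating term-by-term (or equivalently evaluating the antiderivative F(x) = x^4/4 + 2*x^3 + 11*x^2/2 + 6*x at the endpoints):
  F(1) − F(−1) = 55/4 − (-9/4) = 16.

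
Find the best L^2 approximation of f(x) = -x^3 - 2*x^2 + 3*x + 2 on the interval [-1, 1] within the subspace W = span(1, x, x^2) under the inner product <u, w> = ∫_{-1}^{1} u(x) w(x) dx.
g(x) = -2*x^2 + 12*x/5 + 2

The best approximation g ∈ W is the orthogonal projection of f onto W. Writing g = a_0 + a_1 x + a_2 x^2, the coefficients solve the normal equations G · a = b where
  G_{ij} = <φ_i, φ_j> and b_i = <f, φ_i>, with φ_0 = 1, φ_1 = x, φ_2 = x^2.
G =
  [2, 0, 2/3]
  [0, 2/3, 0]
  [2/3, 0, 2/5],
b = (8/3, 8/5, 8/15).
Solving gives a_0 = 2, a_1 = 12/5, a_2 = -2, so
  g(x) = -2*x^2 + 12*x/5 + 2.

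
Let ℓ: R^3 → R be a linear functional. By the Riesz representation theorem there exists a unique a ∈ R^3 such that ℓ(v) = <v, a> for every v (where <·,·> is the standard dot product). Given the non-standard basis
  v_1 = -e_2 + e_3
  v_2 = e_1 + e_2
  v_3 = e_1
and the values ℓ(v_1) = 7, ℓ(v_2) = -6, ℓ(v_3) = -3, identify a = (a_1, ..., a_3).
a = (-3, -3, 4)

Write a = (a_1, ..., a_3) in the standard basis. For each basis vector v_i, ℓ(v_i) = <v_i, a> is a linear equation in the a_j's. Collect the n equations into a matrix system V a = ℓ, where row i of V is v_i (expressed in the standard basis). Since V is invertible (lower-triangular with 1s on the diagonal, up to permutation), solve by back-substitution:
  V =
[[0, -1, 1],
 [1, 1, 0],
 [1, 0, 0]]
  V a = (7, -6, -3)
Solving gives a = (-3, -3, 4).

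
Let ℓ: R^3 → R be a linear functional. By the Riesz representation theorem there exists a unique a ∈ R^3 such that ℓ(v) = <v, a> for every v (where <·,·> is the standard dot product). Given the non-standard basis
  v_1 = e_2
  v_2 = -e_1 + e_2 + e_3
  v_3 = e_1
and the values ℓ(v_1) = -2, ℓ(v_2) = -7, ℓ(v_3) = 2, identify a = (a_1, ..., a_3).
a = (2, -2, -3)

Write a = (a_1, ..., a_3) in the standard basis. For each basis vector v_i, ℓ(v_i) = <v_i, a> is a linear equation in the a_j's. Collect the n equations into a matrix system V a = ℓ, where row i of V is v_i (expressed in the standard basis). Since V is invertible (lower-triangular with 1s on the diagonal, up to permutation), solve by back-substitution:
  V =
[[0, 1, 0],
 [-1, 1, 1],
 [1, 0, 0]]
  V a = (-2, -7, 2)
Solving gives a = (2, -2, -3).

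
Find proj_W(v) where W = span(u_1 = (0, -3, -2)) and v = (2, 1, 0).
proj_W(v) = (0, 9/13, 6/13)

Set up U = [u_1 | ... | u_1] ∈ R^(3×1). The projector onto W = col(U) is P = U (U^T U)^(-1) U^T.
Compute U^T U =
  [13],
and U^T v = (-3).
Solve U^T U · c = U^T v for the coefficients: c = (-3/13). The projection is proj_W(v) = U c.
Check: (v - proj_W(v)) · u_1 = 0  (should be 0).
Result: proj_W(v) = (0, 9/13, 6/13).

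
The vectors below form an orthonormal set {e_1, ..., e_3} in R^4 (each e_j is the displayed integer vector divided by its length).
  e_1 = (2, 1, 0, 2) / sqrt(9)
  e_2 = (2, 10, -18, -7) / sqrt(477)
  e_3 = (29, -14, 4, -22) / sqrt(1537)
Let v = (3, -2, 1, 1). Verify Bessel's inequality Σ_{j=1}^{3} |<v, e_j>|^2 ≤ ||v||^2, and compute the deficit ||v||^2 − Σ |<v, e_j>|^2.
Σ |<v, e_j>|^2 = 386/29; ||v||^2 = 15; deficit = 49/29

Write each e_j = u_j / sqrt(<u_j, u_j>) where u_j is the displayed integer vector. Then <v, e_j> = <v, u_j> / sqrt(<u_j, u_j>), so |<v, e_j>|^2 = <v, u_j>^2 / <u_j, u_j>.
Coefficients: <v, e_1> = 6/sqrt(9), <v, e_2> = -39/sqrt(477), <v, e_3> = 97/sqrt(1537).
Square and sum: Σ |<v, e_j>|^2 = 386/29.
Compute ||v||^2 = v·v = 15.
Deficit = 15 − 386/29 = 49/29 ≥ 0, confirming Bessel's inequality. (The deficit equals ||v − Σ <v,e_j> e_j||^2, the squared distance from v to span{e_j}.)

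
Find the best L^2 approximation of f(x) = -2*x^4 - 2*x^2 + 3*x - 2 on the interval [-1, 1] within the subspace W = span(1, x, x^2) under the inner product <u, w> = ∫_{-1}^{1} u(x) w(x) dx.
g(x) = -26*x^2/7 + 3*x - 64/35

The best approximation g ∈ W is the orthogonal projection of f onto W. Writing g = a_0 + a_1 x + a_2 x^2, the coefficients solve the normal equations G · a = b where
  G_{ij} = <φ_i, φ_j> and b_i = <f, φ_i>, with φ_0 = 1, φ_1 = x, φ_2 = x^2.
G =
  [2, 0, 2/3]
  [0, 2/3, 0]
  [2/3, 0, 2/5],
b = (-92/15, 2, -284/105).
Solving gives a_0 = -64/35, a_1 = 3, a_2 = -26/7, so
  g(x) = -26*x^2/7 + 3*x - 64/35.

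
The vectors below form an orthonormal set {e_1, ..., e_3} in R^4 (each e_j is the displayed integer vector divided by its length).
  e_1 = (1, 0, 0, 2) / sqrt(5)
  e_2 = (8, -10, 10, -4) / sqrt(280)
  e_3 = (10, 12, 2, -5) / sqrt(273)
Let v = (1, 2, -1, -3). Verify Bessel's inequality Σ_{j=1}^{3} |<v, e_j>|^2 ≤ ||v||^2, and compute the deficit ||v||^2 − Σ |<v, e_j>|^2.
Σ |<v, e_j>|^2 = 1049/78; ||v||^2 = 15; deficit = 121/78

Write each e_j = u_j / sqrt(<u_j, u_j>) where u_j is the displayed integer vector. Then <v, e_j> = <v, u_j> / sqrt(<u_j, u_j>), so |<v, e_j>|^2 = <v, u_j>^2 / <u_j, u_j>.
Coefficients: <v, e_1> = -5/sqrt(5), <v, e_2> = -10/sqrt(280), <v, e_3> = 47/sqrt(273).
Square and sum: Σ |<v, e_j>|^2 = 1049/78.
Compute ||v||^2 = v·v = 15.
Deficit = 15 − 1049/78 = 121/78 ≥ 0, confirming Bessel's inequality. (The deficit equals ||v − Σ <v,e_j> e_j||^2, the squared distance from v to span{e_j}.)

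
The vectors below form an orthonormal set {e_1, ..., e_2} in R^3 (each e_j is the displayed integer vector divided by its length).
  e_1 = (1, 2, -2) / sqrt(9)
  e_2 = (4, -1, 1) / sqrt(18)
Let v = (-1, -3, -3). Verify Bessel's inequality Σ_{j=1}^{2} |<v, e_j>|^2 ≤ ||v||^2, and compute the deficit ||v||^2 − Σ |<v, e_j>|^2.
Σ |<v, e_j>|^2 = 1; ||v||^2 = 19; deficit = 18

Write each e_j = u_j / sqrt(<u_j, u_j>) where u_j is the displayed integer vector. Then <v, e_j> = <v, u_j> / sqrt(<u_j, u_j>), so |<v, e_j>|^2 = <v, u_j>^2 / <u_j, u_j>.
Coefficients: <v, e_1> = -1/sqrt(9), <v, e_2> = -4/sqrt(18).
Square and sum: Σ |<v, e_j>|^2 = 1.
Compute ||v||^2 = v·v = 19.
Deficit = 19 − 1 = 18 ≥ 0, confirming Bessel's inequality. (The deficit equals ||v − Σ <v,e_j> e_j||^2, the squared distance from v to span{e_j}.)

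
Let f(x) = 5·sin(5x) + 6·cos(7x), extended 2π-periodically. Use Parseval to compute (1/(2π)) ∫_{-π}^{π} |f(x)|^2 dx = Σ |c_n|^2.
Σ |c_n|^2 = 61/2

Expand |f|^2 and use orthogonality of {sin(nx), cos(mx)} on [-π, π]:
  ∫_{-π}^{π} sin(nx)^2 dx = π, ∫ cos(mx)^2 dx = π, and cross terms integrate to 0.
So ∫_{-π}^{π} f(x)^2 dx = 5^2 · π + 6^2 · π = (25 + 36)π.
Divide by 2π: (25 + 36)/2 = 61/2.
By Parseval, this equals Σ |c_n|^2.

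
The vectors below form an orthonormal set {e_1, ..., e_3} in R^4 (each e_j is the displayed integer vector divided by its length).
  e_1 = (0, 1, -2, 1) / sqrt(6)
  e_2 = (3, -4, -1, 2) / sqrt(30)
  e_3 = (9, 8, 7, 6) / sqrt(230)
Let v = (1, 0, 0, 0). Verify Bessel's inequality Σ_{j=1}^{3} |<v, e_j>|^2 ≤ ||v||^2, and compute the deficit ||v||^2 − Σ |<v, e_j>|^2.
Σ |<v, e_j>|^2 = 15/23; ||v||^2 = 1; deficit = 8/23

Write each e_j = u_j / sqrt(<u_j, u_j>) where u_j is the displayed integer vector. Then <v, e_j> = <v, u_j> / sqrt(<u_j, u_j>), so |<v, e_j>|^2 = <v, u_j>^2 / <u_j, u_j>.
Coefficients: <v, e_1> = 0/sqrt(6), <v, e_2> = 3/sqrt(30), <v, e_3> = 9/sqrt(230).
Square and sum: Σ |<v, e_j>|^2 = 15/23.
Compute ||v||^2 = v·v = 1.
Deficit = 1 − 15/23 = 8/23 ≥ 0, confirming Bessel's inequality. (The deficit equals ||v − Σ <v,e_j> e_j||^2, the squared distance from v to span{e_j}.)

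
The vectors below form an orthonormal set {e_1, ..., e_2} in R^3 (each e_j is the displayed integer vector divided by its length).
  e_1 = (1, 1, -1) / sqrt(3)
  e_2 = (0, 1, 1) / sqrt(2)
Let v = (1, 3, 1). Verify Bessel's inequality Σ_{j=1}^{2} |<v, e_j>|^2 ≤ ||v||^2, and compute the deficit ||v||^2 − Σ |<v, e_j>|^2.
Σ |<v, e_j>|^2 = 11; ||v||^2 = 11; deficit = 0

Write each e_j = u_j / sqrt(<u_j, u_j>) where u_j is the displayed integer vector. Then <v, e_j> = <v, u_j> / sqrt(<u_j, u_j>), so |<v, e_j>|^2 = <v, u_j>^2 / <u_j, u_j>.
Coefficients: <v, e_1> = 3/sqrt(3), <v, e_2> = 4/sqrt(2).
Square and sum: Σ |<v, e_j>|^2 = 11.
Compute ||v||^2 = v·v = 11.
Deficit = 11 − 11 = 0 ≥ 0, confirming Bessel's inequality. (The deficit equals ||v − Σ <v,e_j> e_j||^2, the squared distance from v to span{e_j}.)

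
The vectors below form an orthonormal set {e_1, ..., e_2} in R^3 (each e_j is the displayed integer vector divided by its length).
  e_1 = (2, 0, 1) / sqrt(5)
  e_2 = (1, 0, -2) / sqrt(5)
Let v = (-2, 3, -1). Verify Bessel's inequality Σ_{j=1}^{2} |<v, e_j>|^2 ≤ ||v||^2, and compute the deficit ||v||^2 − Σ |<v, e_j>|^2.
Σ |<v, e_j>|^2 = 5; ||v||^2 = 14; deficit = 9

Write each e_j = u_j / sqrt(<u_j, u_j>) where u_j is the displayed integer vector. Then <v, e_j> = <v, u_j> / sqrt(<u_j, u_j>), so |<v, e_j>|^2 = <v, u_j>^2 / <u_j, u_j>.
Coefficients: <v, e_1> = -5/sqrt(5), <v, e_2> = 0/sqrt(5).
Square and sum: Σ |<v, e_j>|^2 = 5.
Compute ||v||^2 = v·v = 14.
Deficit = 14 − 5 = 9 ≥ 0, confirming Bessel's inequality. (The deficit equals ||v − Σ <v,e_j> e_j||^2, the squared distance from v to span{e_j}.)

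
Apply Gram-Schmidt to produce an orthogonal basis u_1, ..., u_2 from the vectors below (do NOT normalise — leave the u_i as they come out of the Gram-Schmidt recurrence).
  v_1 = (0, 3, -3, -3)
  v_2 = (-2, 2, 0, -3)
Orthogonal basis:
  u_1 = (0, 3, -3, -3)
  u_2 = (-2, 1/3, 5/3, -4/3)

Apply the Gram-Schmidt recurrence
  u_1 = v_1
  u_i = v_i − Σ_{j<i} ((v_i · u_j) / (u_j · u_j)) · u_j.

Step by step this gives:
  u_1 = (0, 3, -3, -3)
  u_2 = (-2, 1/3, 5/3, -4/3)

Orthogonality check:
  u_2 · u_1 = 0 (should be 0)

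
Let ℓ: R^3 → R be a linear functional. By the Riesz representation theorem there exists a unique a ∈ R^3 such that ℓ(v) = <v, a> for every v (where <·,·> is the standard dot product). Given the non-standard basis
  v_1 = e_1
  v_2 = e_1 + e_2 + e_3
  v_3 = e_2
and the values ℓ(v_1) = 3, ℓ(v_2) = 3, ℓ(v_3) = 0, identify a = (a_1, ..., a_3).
a = (3, 0, 0)

Write a = (a_1, ..., a_3) in the standard basis. For each basis vector v_i, ℓ(v_i) = <v_i, a> is a linear equation in the a_j's. Collect the n equations into a matrix system V a = ℓ, where row i of V is v_i (expressed in the standard basis). Since V is invertible (lower-triangular with 1s on the diagonal, up to permutation), solve by back-substitution:
  V =
[[1, 0, 0],
 [1, 1, 1],
 [0, 1, 0]]
  V a = (3, 3, 0)
Solving gives a = (3, 0, 0).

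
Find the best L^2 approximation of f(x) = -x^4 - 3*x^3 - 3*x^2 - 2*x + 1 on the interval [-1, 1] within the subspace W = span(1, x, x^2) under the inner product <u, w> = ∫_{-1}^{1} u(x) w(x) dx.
g(x) = -27*x^2/7 - 19*x/5 + 38/35

The best approximation g ∈ W is the orthogonal projection of f onto W. Writing g = a_0 + a_1 x + a_2 x^2, the coefficients solve the normal equations G · a = b where
  G_{ij} = <φ_i, φ_j> and b_i = <f, φ_i>, with φ_0 = 1, φ_1 = x, φ_2 = x^2.
G =
  [2, 0, 2/3]
  [0, 2/3, 0]
  [2/3, 0, 2/5],
b = (-2/5, -38/15, -86/105).
Solving gives a_0 = 38/35, a_1 = -19/5, a_2 = -27/7, so
  g(x) = -27*x^2/7 - 19*x/5 + 38/35.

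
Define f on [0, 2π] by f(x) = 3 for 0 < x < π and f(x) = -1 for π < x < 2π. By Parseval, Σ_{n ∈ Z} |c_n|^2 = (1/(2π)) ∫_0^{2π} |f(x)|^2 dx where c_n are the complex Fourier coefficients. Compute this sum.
Σ |c_n|^2 = 5

Parseval equates the L^2 energy of f (normalised by 1/(2π)) with the ℓ^2 sum of its Fourier coefficients: (1/(2π)) ∫_0^{2π} |f|^2 = Σ |c_n|^2.
Compute the left side: (1/(2π)) [∫_0^π 3^2 dx + ∫_π^{2π} (-1)^2 dx] = (1/(2π)) · (9π + 1π) = (9 + 1)/2 = 5.
So Σ_{n ∈ Z} |c_n|^2 = 5.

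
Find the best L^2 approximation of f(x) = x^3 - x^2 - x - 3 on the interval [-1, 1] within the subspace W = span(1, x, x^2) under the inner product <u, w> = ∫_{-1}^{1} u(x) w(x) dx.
g(x) = -x^2 - 2*x/5 - 3

The best approximation g ∈ W is the orthogonal projection of f onto W. Writing g = a_0 + a_1 x + a_2 x^2, the coefficients solve the normal equations G · a = b where
  G_{ij} = <φ_i, φ_j> and b_i = <f, φ_i>, with φ_0 = 1, φ_1 = x, φ_2 = x^2.
G =
  [2, 0, 2/3]
  [0, 2/3, 0]
  [2/3, 0, 2/5],
b = (-20/3, -4/15, -12/5).
Solving gives a_0 = -3, a_1 = -2/5, a_2 = -1, so
  g(x) = -x^2 - 2*x/5 - 3.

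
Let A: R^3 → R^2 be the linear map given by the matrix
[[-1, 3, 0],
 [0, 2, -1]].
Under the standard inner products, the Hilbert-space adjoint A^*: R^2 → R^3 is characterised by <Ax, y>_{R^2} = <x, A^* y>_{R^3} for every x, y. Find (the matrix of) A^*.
A^* = A^T =
[[-1, 0],
 [3, 2],
 [0, -1]]

For real matrices with standard dot products, the defining identity <Ax, y> = <x, A^* y> gives (Ax)^T y = x^T (A^*) y, i.e. x^T A^T y = x^T (A^*) y. Since this holds for all x, y, we must have A^* = A^T. Therefore
A^* =
[[-1, 0],
 [3, 2],
 [0, -1]].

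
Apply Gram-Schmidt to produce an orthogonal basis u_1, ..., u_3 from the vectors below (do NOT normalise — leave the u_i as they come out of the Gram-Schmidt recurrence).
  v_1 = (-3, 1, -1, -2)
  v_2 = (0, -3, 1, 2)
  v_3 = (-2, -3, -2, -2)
Orthogonal basis:
  u_1 = (-3, 1, -1, -2)
  u_2 = (-8/5, -37/15, 7/15, 14/15)
  u_3 = (79/73, -237/146, -259/146, -113/73)

Apply the Gram-Schmidt recurrence
  u_1 = v_1
  u_i = v_i − Σ_{j<i} ((v_i · u_j) / (u_j · u_j)) · u_j.

Step by step this gives:
  u_1 = (-3, 1, -1, -2)
  u_2 = (-8/5, -37/15, 7/15, 14/15)
  u_3 = (79/73, -237/146, -259/146, -113/73)

Orthogonality check:
  u_2 · u_1 = 0 (should be 0)
  u_3 · u_1 = 0 (should be 0)
  u_3 · u_2 = 0 (should be 0)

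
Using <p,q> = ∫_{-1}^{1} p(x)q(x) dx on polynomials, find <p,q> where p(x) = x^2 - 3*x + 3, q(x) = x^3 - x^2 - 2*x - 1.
<p,q> = -94/15

Expand the product: p(x)·q(x) = x^5 - 4*x^4 + 4*x^3 + 2*x^2 - 3*x - 3.
∫_{-1}^{1} of each monomial x^k gives [2/(k+1) if k even, 0 if k odd]. Integrating term-by-term (or equivalently evaluating the antiderivative F(x) = x^6/6 - 4*x^5/5 + x^4 + 2*x^3/3 - 3*x^2/2 - 3*x at the endpoints):
  F(1) − F(−1) = -52/15 − (14/5) = -94/15.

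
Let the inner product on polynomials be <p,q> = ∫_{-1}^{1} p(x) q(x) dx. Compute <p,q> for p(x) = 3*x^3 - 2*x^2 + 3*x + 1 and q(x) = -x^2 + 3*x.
<p,q> = 146/15

Expand the product: p(x)·q(x) = -3*x^5 + 11*x^4 - 9*x^3 + 8*x^2 + 3*x.
∫_{-1}^{1} of each monomial x^k gives [2/(k+1) if k even, 0 if k odd]. Integrating term-by-term (or equivalently evaluating the antiderivative F(x) = -x^6/2 + 11*x^5/5 - 9*x^4/4 + 8*x^3/3 + 3*x^2/2 at the endpoints):
  F(1) − F(−1) = 217/60 − (-367/60) = 146/15.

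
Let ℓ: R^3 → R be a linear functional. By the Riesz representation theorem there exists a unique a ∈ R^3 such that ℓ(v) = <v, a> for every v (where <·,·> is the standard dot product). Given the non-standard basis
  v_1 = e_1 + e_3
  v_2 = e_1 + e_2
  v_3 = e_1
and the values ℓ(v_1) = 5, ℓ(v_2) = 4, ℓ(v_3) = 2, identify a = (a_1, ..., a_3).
a = (2, 2, 3)

Write a = (a_1, ..., a_3) in the standard basis. For each basis vector v_i, ℓ(v_i) = <v_i, a> is a linear equation in the a_j's. Collect the n equations into a matrix system V a = ℓ, where row i of V is v_i (expressed in the standard basis). Since V is invertible (lower-triangular with 1s on the diagonal, up to permutation), solve by back-substitution:
  V =
[[1, 0, 1],
 [1, 1, 0],
 [1, 0, 0]]
  V a = (5, 4, 2)
Solving gives a = (2, 2, 3).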